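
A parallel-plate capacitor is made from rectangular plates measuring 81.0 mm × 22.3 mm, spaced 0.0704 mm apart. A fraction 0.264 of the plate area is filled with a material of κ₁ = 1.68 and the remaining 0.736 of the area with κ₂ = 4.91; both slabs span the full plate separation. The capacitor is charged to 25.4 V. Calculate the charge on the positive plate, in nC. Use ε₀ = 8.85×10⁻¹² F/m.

A = 81.0 × 22.3 mm² = 1.81×10⁻³ m².
Side-by-side slabs ⇒ two capacitors in parallel, each spanning the full gap.
C₁ = κ₁ε₀A₁/d = 1.68 × 8.85×10⁻¹² × 4.77×10⁻⁴ / 7.04×10⁻⁵ = 1.01×10⁻¹⁰ F.
C₂ = κ₂ε₀A₂/d = 4.91 × 8.85×10⁻¹² × 1.33×10⁻³ / 7.04×10⁻⁵ = 8.21×10⁻¹⁰ F.
C = C₁ + C₂ = 9.21×10⁻¹⁰ F.
Q = CV = 9.21×10⁻¹⁰ × 25.4 = 2.34×10⁻⁸ C.

23.4 nC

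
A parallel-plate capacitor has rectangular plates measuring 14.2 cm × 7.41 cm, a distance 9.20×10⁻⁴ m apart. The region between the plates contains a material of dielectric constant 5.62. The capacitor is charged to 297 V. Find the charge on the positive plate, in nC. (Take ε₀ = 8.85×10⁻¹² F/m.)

A = 14.2 × 7.41 cm² = 1.05×10⁻² m².
C = κε₀A/d = 5.62 × 8.85×10⁻¹² × 1.05×10⁻² / 9.20×10⁻⁴ = 5.69×10⁻¹⁰ F.
Q = CV = 5.69×10⁻¹⁰ × 297 = 1.69×10⁻⁷ C.

169 nC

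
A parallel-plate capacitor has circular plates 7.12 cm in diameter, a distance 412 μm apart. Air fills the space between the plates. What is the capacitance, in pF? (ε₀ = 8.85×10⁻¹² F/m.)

85.5 pF

A = π(7.12/2 cm)² = 3.98×10⁻³ m².
C = ε₀A/d = 8.85×10⁻¹² × 3.98×10⁻³ / 4.12×10⁻⁴ = 8.55×10⁻¹¹ F.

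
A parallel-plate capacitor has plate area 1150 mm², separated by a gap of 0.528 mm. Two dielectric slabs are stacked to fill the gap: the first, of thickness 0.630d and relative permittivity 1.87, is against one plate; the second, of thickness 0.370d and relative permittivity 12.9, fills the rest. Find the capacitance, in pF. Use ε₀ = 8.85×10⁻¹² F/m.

A = 1150 mm² = 1.15×10⁻³ m².
Stacked slabs ⇒ two capacitors in series, each with the full plate area.
C₁ = κ₁ε₀A/d₁ = 1.87 × 8.85×10⁻¹² × 1.15×10⁻³ / 3.33×10⁻⁴ = 5.72×10⁻¹¹ F.
C₂ = κ₂ε₀A/d₂ = 12.9 × 8.85×10⁻¹² × 1.15×10⁻³ / 1.95×10⁻⁴ = 6.72×10⁻¹⁰ F.
C = (1/C₁ + 1/C₂)⁻¹ = 5.27×10⁻¹¹ F.

52.7 pF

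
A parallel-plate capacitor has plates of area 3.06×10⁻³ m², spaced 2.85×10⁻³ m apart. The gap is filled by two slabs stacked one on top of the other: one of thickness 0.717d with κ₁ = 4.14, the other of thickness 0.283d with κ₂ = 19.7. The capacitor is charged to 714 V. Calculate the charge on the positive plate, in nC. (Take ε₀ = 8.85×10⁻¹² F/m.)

36.2 nC

Stacked slabs ⇒ two capacitors in series, each with the full plate area.
C₁ = κ₁ε₀A/d₁ = 4.14 × 8.85×10⁻¹² × 3.06×10⁻³ / 2.04×10⁻³ = 5.49×10⁻¹¹ F.
C₂ = κ₂ε₀A/d₂ = 19.7 × 8.85×10⁻¹² × 3.06×10⁻³ / 8.07×10⁻⁴ = 6.61×10⁻¹⁰ F.
C = (1/C₁ + 1/C₂)⁻¹ = 5.07×10⁻¹¹ F.
Q = CV = 5.07×10⁻¹¹ × 714 = 3.62×10⁻⁸ C.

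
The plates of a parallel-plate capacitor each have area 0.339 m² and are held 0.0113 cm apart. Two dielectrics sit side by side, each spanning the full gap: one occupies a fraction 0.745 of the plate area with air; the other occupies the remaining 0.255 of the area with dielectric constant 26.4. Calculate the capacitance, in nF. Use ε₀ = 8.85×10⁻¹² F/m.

Side-by-side slabs ⇒ two capacitors in parallel, each spanning the full gap.
C₁ = κ₁ε₀A₁/d = 1.00 × 8.85×10⁻¹² × 0.253 / 1.13×10⁻⁴ = 1.98×10⁻⁸ F.
C₂ = κ₂ε₀A₂/d = 26.4 × 8.85×10⁻¹² × 8.64×10⁻² / 1.13×10⁻⁴ = 1.79×10⁻⁷ F.
C = C₁ + C₂ = 1.99×10⁻⁷ F.

C ≈ 199 nF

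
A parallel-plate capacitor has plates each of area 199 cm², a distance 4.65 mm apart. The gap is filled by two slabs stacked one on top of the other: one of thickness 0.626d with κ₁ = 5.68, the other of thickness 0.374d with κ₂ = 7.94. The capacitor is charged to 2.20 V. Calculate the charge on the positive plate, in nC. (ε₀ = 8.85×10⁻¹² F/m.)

0.530 nC

A = 199 cm² = 1.99×10⁻² m².
Stacked slabs ⇒ two capacitors in series, each with the full plate area.
C₁ = κ₁ε₀A/d₁ = 5.68 × 8.85×10⁻¹² × 1.99×10⁻² / 2.91×10⁻³ = 3.44×10⁻¹⁰ F.
C₂ = κ₂ε₀A/d₂ = 7.94 × 8.85×10⁻¹² × 1.99×10⁻² / 1.74×10⁻³ = 8.04×10⁻¹⁰ F.
C = (1/C₁ + 1/C₂)⁻¹ = 2.41×10⁻¹⁰ F.
Q = CV = 2.41×10⁻¹⁰ × 2.20 = 5.30×10⁻¹⁰ C.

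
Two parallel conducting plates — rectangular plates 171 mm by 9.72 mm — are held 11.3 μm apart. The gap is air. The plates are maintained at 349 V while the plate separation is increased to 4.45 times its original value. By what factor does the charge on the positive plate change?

Q₂/Q₁ ≈ 0.225

Battery connected ⇒ V is held fixed.
C₂ = 0.225 C₁ and Q = CV, so Q₂/Q₁ = C₂/C₁ = 0.225.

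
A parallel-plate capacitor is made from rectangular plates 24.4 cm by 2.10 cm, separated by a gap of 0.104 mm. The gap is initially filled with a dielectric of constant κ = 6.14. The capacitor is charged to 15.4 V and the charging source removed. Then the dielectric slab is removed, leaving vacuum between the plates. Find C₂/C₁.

0.163

C = κε₀A/d scales with κ, so C₂/C₁ = 1/κ = 1/6.14 = 0.163.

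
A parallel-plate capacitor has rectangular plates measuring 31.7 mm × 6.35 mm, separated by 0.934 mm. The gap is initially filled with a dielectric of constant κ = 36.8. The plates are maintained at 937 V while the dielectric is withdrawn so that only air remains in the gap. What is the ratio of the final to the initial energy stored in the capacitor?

0.0272

Battery connected ⇒ V is held fixed.
C₂ = 0.0272 C₁ and U = ½CV², so U₂/U₁ = C₂/C₁ = 0.0272.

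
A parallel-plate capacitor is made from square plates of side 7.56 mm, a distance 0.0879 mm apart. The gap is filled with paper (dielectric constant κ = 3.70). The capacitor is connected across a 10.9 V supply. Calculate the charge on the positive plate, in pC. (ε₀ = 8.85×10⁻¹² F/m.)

Q ≈ 232 pC

A = (7.56 mm)² = 5.72×10⁻⁵ m².
C = κε₀A/d = 3.70 × 8.85×10⁻¹² × 5.72×10⁻⁵ / 8.79×10⁻⁵ = 2.13×10⁻¹¹ F.
Q = CV = 2.13×10⁻¹¹ × 10.9 = 2.32×10⁻¹⁰ C.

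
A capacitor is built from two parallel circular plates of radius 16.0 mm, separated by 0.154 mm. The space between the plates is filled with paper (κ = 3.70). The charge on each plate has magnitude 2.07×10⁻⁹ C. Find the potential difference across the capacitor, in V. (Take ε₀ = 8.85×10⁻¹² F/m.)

V ≈ 12.1 V

A = π(16.0 mm)² = 8.04×10⁻⁴ m².
C = κε₀A/d = 3.70 × 8.85×10⁻¹² × 8.04×10⁻⁴ / 1.54×10⁻⁴ = 1.71×10⁻¹⁰ F.
V = Q/C = 2.07×10⁻⁹ / 1.71×10⁻¹⁰ = 12.1 V.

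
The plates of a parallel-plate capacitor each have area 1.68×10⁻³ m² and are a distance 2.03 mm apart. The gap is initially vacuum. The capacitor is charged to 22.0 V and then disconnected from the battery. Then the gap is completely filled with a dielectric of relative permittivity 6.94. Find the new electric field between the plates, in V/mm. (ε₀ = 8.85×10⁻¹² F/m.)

1.56 V/mm

Initially C₁ = ε₀A/d = 8.85×10⁻¹² × 1.68×10⁻³ / 2.03×10⁻³ = 7.32×10⁻¹² F.
E₁ = 1.08×10⁴ V/m.
Isolated ⇒ Q is held fixed. V₂ = Q/C₂ = V₁/6.94; E = V/d, so E₂/E₁ = (V₂/V₁)(d₁/d₂) = 0.144.
E₂ = 0.144 × 1.08×10⁴ = 1.56×10³ V/m.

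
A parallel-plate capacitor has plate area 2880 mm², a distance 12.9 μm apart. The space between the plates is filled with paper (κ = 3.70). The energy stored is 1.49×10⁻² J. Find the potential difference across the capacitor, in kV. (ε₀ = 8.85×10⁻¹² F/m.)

2.02 kV

A = 2880 mm² = 2.88×10⁻³ m².
C = κε₀A/d = 3.70 × 8.85×10⁻¹² × 2.88×10⁻³ / 1.29×10⁻⁵ = 7.31×10⁻⁹ F.
V = √(2U/C) = √(2 × 1.49×10⁻² / 7.31×10⁻⁹) = 2.02×10³ V.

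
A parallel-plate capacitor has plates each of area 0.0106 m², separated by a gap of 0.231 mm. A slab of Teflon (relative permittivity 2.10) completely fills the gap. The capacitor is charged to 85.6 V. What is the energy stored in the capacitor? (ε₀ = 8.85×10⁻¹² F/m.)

C = κε₀A/d = 2.10 × 8.85×10⁻¹² × 1.06×10⁻² / 2.31×10⁻⁴ = 8.53×10⁻¹⁰ F.
U = ½CV² = ½ × 8.53×10⁻¹⁰ × (85.6)² = 3.12×10⁻⁶ J.

U ≈ 3.12 μJ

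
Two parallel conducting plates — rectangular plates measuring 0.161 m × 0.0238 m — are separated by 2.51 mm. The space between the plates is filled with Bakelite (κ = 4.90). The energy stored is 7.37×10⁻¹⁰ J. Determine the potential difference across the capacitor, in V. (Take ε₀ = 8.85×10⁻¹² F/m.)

A = 0.161 × 0.0238 m² = 3.83×10⁻³ m².
C = κε₀A/d = 4.90 × 8.85×10⁻¹² × 3.83×10⁻³ / 2.51×10⁻³ = 6.62×10⁻¹¹ F.
V = √(2U/C) = √(2 × 7.37×10⁻¹⁰ / 6.62×10⁻¹¹) = 4.72 V.

V ≈ 4.72 V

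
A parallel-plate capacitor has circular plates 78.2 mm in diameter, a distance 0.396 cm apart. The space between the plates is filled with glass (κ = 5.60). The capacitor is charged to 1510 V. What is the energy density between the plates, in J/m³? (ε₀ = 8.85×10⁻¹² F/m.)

E = V/d = 1510 / 3.96×10⁻³ = 3.81×10⁵ V/m.
u = ½κε₀E² = ½ × 5.60 × 8.85×10⁻¹² × (3.81×10⁵)² = 3.60 J/m³.

u ≈ 3.60 J/m³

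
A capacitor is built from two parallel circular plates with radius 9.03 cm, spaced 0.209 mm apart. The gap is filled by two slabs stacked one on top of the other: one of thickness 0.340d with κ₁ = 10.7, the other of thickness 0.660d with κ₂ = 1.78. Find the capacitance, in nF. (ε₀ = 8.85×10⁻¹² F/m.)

C ≈ 2.69 nF

A = π(9.03 cm)² = 2.56×10⁻² m².
Stacked slabs ⇒ two capacitors in series, each with the full plate area.
C₁ = κ₁ε₀A/d₁ = 10.7 × 8.85×10⁻¹² × 2.56×10⁻² / 7.11×10⁻⁵ = 3.41×10⁻⁸ F.
C₂ = κ₂ε₀A/d₂ = 1.78 × 8.85×10⁻¹² × 2.56×10⁻² / 1.38×10⁻⁴ = 2.93×10⁻⁹ F.
C = (1/C₁ + 1/C₂)⁻¹ = 2.69×10⁻⁹ F.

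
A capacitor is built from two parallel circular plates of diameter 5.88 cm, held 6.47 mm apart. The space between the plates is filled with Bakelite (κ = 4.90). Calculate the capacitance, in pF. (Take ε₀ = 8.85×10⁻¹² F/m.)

18.2 pF

A = π(5.88/2 cm)² = 2.72×10⁻³ m².
C = κε₀A/d = 4.90 × 8.85×10⁻¹² × 2.72×10⁻³ / 6.47×10⁻³ = 1.82×10⁻¹¹ F.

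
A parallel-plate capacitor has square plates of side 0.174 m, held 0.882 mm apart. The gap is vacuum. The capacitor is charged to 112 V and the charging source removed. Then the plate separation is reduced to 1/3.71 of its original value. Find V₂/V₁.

0.270

Isolated ⇒ Q is held fixed.
C₂ = 3.71 C₁ and V = Q/C, so V₂/V₁ = C₁/C₂ = 0.270.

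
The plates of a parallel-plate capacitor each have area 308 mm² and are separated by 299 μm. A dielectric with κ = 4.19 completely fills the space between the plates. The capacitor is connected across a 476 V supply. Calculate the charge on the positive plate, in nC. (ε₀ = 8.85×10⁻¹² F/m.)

A = 308 mm² = 3.08×10⁻⁴ m².
C = κε₀A/d = 4.19 × 8.85×10⁻¹² × 3.08×10⁻⁴ / 2.99×10⁻⁴ = 3.82×10⁻¹¹ F.
Q = CV = 3.82×10⁻¹¹ × 476 = 1.82×10⁻⁸ C.

Q ≈ 18.2 nC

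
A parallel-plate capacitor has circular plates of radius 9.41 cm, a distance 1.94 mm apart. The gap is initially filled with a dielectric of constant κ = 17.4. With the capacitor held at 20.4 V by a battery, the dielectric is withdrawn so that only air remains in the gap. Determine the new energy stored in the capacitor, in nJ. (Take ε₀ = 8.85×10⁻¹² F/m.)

A = π(9.41 cm)² = 2.78×10⁻² m².
Initially C₁ = κε₀A/d = 17.4 × 8.85×10⁻¹² × 2.78×10⁻² / 1.94×10⁻³ = 2.21×10⁻⁹ F.
U₁ = 4.59×10⁻⁷ J.
Battery connected ⇒ V is held fixed. C₂ = 0.0575 C₁ and U = ½CV², so U₂/U₁ = C₂/C₁ = 0.0575.
U₂ = 0.0575 × 4.59×10⁻⁷ = 2.64×10⁻⁸ J.

U ≈ 26.4 nJ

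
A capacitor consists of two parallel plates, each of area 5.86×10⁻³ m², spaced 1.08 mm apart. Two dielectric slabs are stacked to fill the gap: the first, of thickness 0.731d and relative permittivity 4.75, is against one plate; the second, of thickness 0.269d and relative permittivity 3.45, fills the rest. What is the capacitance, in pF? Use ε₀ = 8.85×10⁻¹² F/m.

Stacked slabs ⇒ two capacitors in series, each with the full plate area.
C₁ = κ₁ε₀A/d₁ = 4.75 × 8.85×10⁻¹² × 5.86×10⁻³ / 7.89×10⁻⁴ = 3.12×10⁻¹⁰ F.
C₂ = κ₂ε₀A/d₂ = 3.45 × 8.85×10⁻¹² × 5.86×10⁻³ / 2.91×10⁻⁴ = 6.16×10⁻¹⁰ F.
C = (1/C₁ + 1/C₂)⁻¹ = 2.07×10⁻¹⁰ F.

C ≈ 207 pF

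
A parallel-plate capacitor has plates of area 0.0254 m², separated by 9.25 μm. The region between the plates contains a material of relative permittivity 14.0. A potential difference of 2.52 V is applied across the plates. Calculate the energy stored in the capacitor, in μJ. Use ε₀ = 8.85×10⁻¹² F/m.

C = κε₀A/d = 14.0 × 8.85×10⁻¹² × 2.54×10⁻² / 9.25×10⁻⁶ = 3.40×10⁻⁷ F.
U = ½CV² = ½ × 3.40×10⁻⁷ × (2.52)² = 1.08×10⁻⁶ J.

U ≈ 1.08 μJ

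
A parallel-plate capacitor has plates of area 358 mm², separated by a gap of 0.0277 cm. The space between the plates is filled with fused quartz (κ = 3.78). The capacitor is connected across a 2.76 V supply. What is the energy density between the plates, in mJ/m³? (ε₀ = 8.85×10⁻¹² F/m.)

1.66 mJ/m³

E = V/d = 2.76 / 2.77×10⁻⁴ = 9.96×10³ V/m.
u = ½κε₀E² = ½ × 3.78 × 8.85×10⁻¹² × (9.96×10³)² = 1.66×10⁻³ J/m³.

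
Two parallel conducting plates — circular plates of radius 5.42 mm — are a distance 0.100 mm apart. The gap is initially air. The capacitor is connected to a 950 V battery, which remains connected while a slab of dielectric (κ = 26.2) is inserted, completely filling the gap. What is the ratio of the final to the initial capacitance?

C₂/C₁ ≈ 26.2

C = κε₀A/d scales with κ, so C₂/C₁ = κ = 26.2.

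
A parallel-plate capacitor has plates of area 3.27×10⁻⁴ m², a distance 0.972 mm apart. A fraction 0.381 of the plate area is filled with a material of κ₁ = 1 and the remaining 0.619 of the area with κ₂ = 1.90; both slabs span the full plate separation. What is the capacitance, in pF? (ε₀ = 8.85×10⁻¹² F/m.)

4.64 pF

Side-by-side slabs ⇒ two capacitors in parallel, each spanning the full gap.
C₁ = κ₁ε₀A₁/d = 1.00 × 8.85×10⁻¹² × 1.25×10⁻⁴ / 9.72×10⁻⁴ = 1.13×10⁻¹² F.
C₂ = κ₂ε₀A₂/d = 1.90 × 8.85×10⁻¹² × 2.02×10⁻⁴ / 9.72×10⁻⁴ = 3.50×10⁻¹² F.
C = C₁ + C₂ = 4.64×10⁻¹² F.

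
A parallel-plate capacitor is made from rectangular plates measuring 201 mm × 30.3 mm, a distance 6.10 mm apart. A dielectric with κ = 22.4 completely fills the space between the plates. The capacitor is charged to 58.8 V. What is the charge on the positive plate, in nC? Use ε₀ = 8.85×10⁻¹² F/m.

A = 201 × 30.3 mm² = 6.09×10⁻³ m².
C = κε₀A/d = 22.4 × 8.85×10⁻¹² × 6.09×10⁻³ / 6.10×10⁻³ = 1.98×10⁻¹⁰ F.
Q = CV = 1.98×10⁻¹⁰ × 58.8 = 1.16×10⁻⁸ C.

Q ≈ 11.6 nC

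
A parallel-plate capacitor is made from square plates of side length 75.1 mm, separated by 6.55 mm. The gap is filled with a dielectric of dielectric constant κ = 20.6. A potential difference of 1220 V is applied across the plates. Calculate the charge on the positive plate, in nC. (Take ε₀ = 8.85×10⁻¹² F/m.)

A = (75.1 mm)² = 5.64×10⁻³ m².
C = κε₀A/d = 20.6 × 8.85×10⁻¹² × 5.64×10⁻³ / 6.55×10⁻³ = 1.57×10⁻¹⁰ F.
Q = CV = 1.57×10⁻¹⁰ × 1220 = 1.92×10⁻⁷ C.

Q ≈ 192 nC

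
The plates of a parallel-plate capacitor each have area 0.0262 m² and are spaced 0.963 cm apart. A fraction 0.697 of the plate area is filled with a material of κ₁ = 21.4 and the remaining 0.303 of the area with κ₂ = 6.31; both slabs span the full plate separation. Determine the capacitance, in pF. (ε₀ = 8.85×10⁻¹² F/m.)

C ≈ 405 pF

Side-by-side slabs ⇒ two capacitors in parallel, each spanning the full gap.
C₁ = κ₁ε₀A₁/d = 21.4 × 8.85×10⁻¹² × 1.83×10⁻² / 9.63×10⁻³ = 3.59×10⁻¹⁰ F.
C₂ = κ₂ε₀A₂/d = 6.31 × 8.85×10⁻¹² × 7.94×10⁻³ / 9.63×10⁻³ = 4.60×10⁻¹¹ F.
C = C₁ + C₂ = 4.05×10⁻¹⁰ F.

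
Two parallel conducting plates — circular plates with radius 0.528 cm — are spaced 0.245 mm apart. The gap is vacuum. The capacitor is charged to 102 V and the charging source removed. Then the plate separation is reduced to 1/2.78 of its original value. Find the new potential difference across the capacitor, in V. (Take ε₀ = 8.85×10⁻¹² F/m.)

V ≈ 36.7 V

A = π(0.528 cm)² = 8.76×10⁻⁵ m².
Initially C₁ = ε₀A/d = 8.85×10⁻¹² × 8.76×10⁻⁵ / 2.45×10⁻⁴ = 3.16×10⁻¹² F.
V₁ = 1.02×10² V.
Isolated ⇒ Q is held fixed. C₂ = 2.78 C₁ and V = Q/C, so V₂/V₁ = C₁/C₂ = 0.360.
V₂ = 0.360 × 1.02×10² = 36.7 V.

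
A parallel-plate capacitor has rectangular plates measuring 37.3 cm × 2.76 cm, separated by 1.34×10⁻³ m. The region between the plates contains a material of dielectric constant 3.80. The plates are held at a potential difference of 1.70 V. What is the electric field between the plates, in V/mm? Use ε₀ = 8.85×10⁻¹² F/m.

E = V/d = 1.70 / 1.34×10⁻³ = 1.27×10³ V/m.

E ≈ 1.27 V/mm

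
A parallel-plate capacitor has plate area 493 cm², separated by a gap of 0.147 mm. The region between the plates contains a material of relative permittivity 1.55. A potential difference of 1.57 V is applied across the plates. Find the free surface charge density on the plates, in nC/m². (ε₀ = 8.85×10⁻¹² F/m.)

σ ≈ 147 nC/m²

A = 493 cm² = 4.93×10⁻² m².
C = κε₀A/d = 1.55 × 8.85×10⁻¹² × 4.93×10⁻² / 1.47×10⁻⁴ = 4.60×10⁻⁹ F.
σ = Q/A = CV/A = 4.60×10⁻⁹ × 1.57 / 4.93×10⁻² = 1.47×10⁻⁷ C/m².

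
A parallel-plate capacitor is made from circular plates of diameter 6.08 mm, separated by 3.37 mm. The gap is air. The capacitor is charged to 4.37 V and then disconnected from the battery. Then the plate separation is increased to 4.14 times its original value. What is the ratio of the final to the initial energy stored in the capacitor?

4.14

Isolated ⇒ Q is held fixed.
C₂ = 0.242 C₁ and U = Q²/(2C), so U₂/U₁ = C₁/C₂ = 4.14.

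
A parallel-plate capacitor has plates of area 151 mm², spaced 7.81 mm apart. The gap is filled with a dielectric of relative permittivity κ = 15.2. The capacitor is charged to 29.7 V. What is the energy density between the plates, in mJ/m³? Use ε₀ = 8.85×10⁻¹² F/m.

E = V/d = 29.7 / 7.81×10⁻³ = 3.80×10³ V/m.
u = ½κε₀E² = ½ × 15.2 × 8.85×10⁻¹² × (3.80×10³)² = 9.73×10⁻⁴ J/m³.

u ≈ 0.973 mJ/m³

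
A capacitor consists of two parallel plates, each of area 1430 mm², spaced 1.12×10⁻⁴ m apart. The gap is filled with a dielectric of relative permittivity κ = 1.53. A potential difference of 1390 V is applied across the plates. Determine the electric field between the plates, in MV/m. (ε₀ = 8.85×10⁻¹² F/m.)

E = V/d = 1390 / 1.12×10⁻⁴ = 1.24×10⁷ V/m.

12.4 MV/m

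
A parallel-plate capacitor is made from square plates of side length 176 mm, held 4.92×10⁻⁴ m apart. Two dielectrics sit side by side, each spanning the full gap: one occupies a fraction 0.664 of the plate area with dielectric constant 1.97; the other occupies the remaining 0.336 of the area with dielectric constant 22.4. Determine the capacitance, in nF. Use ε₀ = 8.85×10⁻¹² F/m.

A = (176 mm)² = 3.10×10⁻² m².
Side-by-side slabs ⇒ two capacitors in parallel, each spanning the full gap.
C₁ = κ₁ε₀A₁/d = 1.97 × 8.85×10⁻¹² × 2.06×10⁻² / 4.92×10⁻⁴ = 7.29×10⁻¹⁰ F.
C₂ = κ₂ε₀A₂/d = 22.4 × 8.85×10⁻¹² × 1.04×10⁻² / 4.92×10⁻⁴ = 4.19×10⁻⁹ F.
C = C₁ + C₂ = 4.92×10⁻⁹ F.

C ≈ 4.92 nF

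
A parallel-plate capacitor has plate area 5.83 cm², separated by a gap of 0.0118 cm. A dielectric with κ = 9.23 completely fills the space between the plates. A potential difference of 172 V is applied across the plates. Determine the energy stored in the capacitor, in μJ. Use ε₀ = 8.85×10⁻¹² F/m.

A = 5.83 cm² = 5.83×10⁻⁴ m².
C = κε₀A/d = 9.23 × 8.85×10⁻¹² × 5.83×10⁻⁴ / 1.18×10⁻⁴ = 4.04×10⁻¹⁰ F.
U = ½CV² = ½ × 4.04×10⁻¹⁰ × (172)² = 5.97×10⁻⁶ J.

U ≈ 5.97 μJ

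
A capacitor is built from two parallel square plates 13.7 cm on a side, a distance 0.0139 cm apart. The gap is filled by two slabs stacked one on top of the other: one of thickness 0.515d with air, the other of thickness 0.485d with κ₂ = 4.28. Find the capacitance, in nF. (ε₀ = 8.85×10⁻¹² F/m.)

C ≈ 1.90 nF

A = (13.7 cm)² = 1.88×10⁻² m².
Stacked slabs ⇒ two capacitors in series, each with the full plate area.
C₁ = κ₁ε₀A/d₁ = 1.00 × 8.85×10⁻¹² × 1.88×10⁻² / 7.16×10⁻⁵ = 2.32×10⁻⁹ F.
C₂ = κ₂ε₀A/d₂ = 4.28 × 8.85×10⁻¹² × 1.88×10⁻² / 6.74×10⁻⁵ = 1.05×10⁻⁸ F.
C = (1/C₁ + 1/C₂)⁻¹ = 1.90×10⁻⁹ F.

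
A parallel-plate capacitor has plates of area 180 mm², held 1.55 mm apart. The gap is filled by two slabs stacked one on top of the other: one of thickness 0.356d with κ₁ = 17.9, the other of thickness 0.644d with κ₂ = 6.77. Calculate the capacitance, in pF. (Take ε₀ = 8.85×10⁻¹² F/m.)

A = 180 mm² = 1.80×10⁻⁴ m².
Stacked slabs ⇒ two capacitors in series, each with the full plate area.
C₁ = κ₁ε₀A/d₁ = 17.9 × 8.85×10⁻¹² × 1.80×10⁻⁴ / 5.52×10⁻⁴ = 5.17×10⁻¹¹ F.
C₂ = κ₂ε₀A/d₂ = 6.77 × 8.85×10⁻¹² × 1.80×10⁻⁴ / 9.98×10⁻⁴ = 1.08×10⁻¹¹ F.
C = (1/C₁ + 1/C₂)⁻¹ = 8.94×10⁻¹² F.

C ≈ 8.94 pF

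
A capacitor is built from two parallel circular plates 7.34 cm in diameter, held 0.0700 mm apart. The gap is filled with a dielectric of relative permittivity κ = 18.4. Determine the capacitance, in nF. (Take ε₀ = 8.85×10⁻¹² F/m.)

9.84 nF

A = π(7.34/2 cm)² = 4.23×10⁻³ m².
C = κε₀A/d = 18.4 × 8.85×10⁻¹² × 4.23×10⁻³ / 7.00×10⁻⁵ = 9.84×10⁻⁹ F.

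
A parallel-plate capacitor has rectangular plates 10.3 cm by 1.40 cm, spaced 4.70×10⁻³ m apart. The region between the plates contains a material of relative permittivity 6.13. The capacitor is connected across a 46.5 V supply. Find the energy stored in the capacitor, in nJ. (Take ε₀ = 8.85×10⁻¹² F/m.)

18.0 nJ

A = 10.3 × 1.40 cm² = 1.44×10⁻³ m².
C = κε₀A/d = 6.13 × 8.85×10⁻¹² × 1.44×10⁻³ / 4.70×10⁻³ = 1.66×10⁻¹¹ F.
U = ½CV² = ½ × 1.66×10⁻¹¹ × (46.5)² = 1.80×10⁻⁸ J.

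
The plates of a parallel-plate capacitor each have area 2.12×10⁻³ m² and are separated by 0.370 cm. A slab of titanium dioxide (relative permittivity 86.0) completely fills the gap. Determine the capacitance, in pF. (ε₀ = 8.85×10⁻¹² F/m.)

C ≈ 436 pF

C = κε₀A/d = 86.0 × 8.85×10⁻¹² × 2.12×10⁻³ / 3.70×10⁻³ = 4.36×10⁻¹⁰ F.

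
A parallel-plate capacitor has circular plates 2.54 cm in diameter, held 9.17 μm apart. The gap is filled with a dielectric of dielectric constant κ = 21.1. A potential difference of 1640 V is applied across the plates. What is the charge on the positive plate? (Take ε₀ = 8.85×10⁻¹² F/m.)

A = π(2.54/2 cm)² = 5.07×10⁻⁴ m².
C = κε₀A/d = 21.1 × 8.85×10⁻¹² × 5.07×10⁻⁴ / 9.17×10⁻⁶ = 1.03×10⁻⁸ F.
Q = CV = 1.03×10⁻⁸ × 1640 = 1.69×10⁻⁵ C.

16.9 μC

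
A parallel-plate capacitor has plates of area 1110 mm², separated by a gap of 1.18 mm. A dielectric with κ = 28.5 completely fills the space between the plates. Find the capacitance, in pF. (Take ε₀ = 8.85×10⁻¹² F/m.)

A = 1110 mm² = 1.11×10⁻³ m².
C = κε₀A/d = 28.5 × 8.85×10⁻¹² × 1.11×10⁻³ / 1.18×10⁻³ = 2.37×10⁻¹⁰ F.

237 pF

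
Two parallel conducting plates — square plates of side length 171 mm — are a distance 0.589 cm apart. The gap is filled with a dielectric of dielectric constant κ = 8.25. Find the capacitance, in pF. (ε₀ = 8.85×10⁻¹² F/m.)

A = (171 mm)² = 2.92×10⁻² m².
C = κε₀A/d = 8.25 × 8.85×10⁻¹² × 2.92×10⁻² / 5.89×10⁻³ = 3.62×10⁻¹⁰ F.

362 pF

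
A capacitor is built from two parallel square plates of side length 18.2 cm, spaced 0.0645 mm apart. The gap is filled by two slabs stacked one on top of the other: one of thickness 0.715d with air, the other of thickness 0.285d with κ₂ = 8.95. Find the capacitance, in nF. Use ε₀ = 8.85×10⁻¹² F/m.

C ≈ 6.09 nF

A = (18.2 cm)² = 3.31×10⁻² m².
Stacked slabs ⇒ two capacitors in series, each with the full plate area.
C₁ = κ₁ε₀A/d₁ = 1.00 × 8.85×10⁻¹² × 3.31×10⁻² / 4.61×10⁻⁵ = 6.36×10⁻⁹ F.
C₂ = κ₂ε₀A/d₂ = 8.95 × 8.85×10⁻¹² × 3.31×10⁻² / 1.84×10⁻⁵ = 1.43×10⁻⁷ F.
C = (1/C₁ + 1/C₂)⁻¹ = 6.09×10⁻⁹ F.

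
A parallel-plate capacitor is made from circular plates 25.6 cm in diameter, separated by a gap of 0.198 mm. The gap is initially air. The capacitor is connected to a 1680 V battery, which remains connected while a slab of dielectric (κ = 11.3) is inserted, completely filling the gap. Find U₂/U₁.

Battery connected ⇒ V is held fixed.
C₂ = 11.3 C₁ and U = ½CV², so U₂/U₁ = C₂/C₁ = 11.3.

11.3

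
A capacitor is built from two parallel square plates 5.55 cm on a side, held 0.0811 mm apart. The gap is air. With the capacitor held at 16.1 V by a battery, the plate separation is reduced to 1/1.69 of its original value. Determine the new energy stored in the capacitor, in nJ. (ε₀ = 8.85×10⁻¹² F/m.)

U ≈ 73.6 nJ

A = (5.55 cm)² = 3.08×10⁻³ m².
Initially C₁ = ε₀A/d = 8.85×10⁻¹² × 3.08×10⁻³ / 8.11×10⁻⁵ = 3.36×10⁻¹⁰ F.
U₁ = 4.36×10⁻⁸ J.
Battery connected ⇒ V is held fixed. C₂ = 1.69 C₁ and U = ½CV², so U₂/U₁ = C₂/C₁ = 1.69.
U₂ = 1.69 × 4.36×10⁻⁸ = 7.36×10⁻⁸ J.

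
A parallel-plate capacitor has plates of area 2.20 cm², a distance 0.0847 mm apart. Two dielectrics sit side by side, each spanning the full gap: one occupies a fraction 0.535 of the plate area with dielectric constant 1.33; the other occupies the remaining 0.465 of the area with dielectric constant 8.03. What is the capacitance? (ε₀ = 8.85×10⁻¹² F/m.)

A = 2.20 cm² = 2.20×10⁻⁴ m².
Side-by-side slabs ⇒ two capacitors in parallel, each spanning the full gap.
C₁ = κ₁ε₀A₁/d = 1.33 × 8.85×10⁻¹² × 1.18×10⁻⁴ / 8.47×10⁻⁵ = 1.64×10⁻¹¹ F.
C₂ = κ₂ε₀A₂/d = 8.03 × 8.85×10⁻¹² × 1.02×10⁻⁴ / 8.47×10⁻⁵ = 8.58×10⁻¹¹ F.
C = C₁ + C₂ = 1.02×10⁻¹⁰ F.

102 pF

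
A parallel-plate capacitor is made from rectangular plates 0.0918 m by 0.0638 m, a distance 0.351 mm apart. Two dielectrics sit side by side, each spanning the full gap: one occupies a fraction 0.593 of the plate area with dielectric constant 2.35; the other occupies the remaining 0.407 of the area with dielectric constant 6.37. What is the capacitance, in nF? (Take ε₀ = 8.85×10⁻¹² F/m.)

C ≈ 0.589 nF

A = 0.0918 × 0.0638 m² = 5.86×10⁻³ m².
Side-by-side slabs ⇒ two capacitors in parallel, each spanning the full gap.
C₁ = κ₁ε₀A₁/d = 2.35 × 8.85×10⁻¹² × 3.47×10⁻³ / 3.51×10⁻⁴ = 2.06×10⁻¹⁰ F.
C₂ = κ₂ε₀A₂/d = 6.37 × 8.85×10⁻¹² × 2.38×10⁻³ / 3.51×10⁻⁴ = 3.83×10⁻¹⁰ F.
C = C₁ + C₂ = 5.89×10⁻¹⁰ F.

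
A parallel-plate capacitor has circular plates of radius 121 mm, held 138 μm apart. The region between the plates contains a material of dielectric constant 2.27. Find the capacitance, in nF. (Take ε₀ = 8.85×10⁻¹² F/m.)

6.70 nF

A = π(121 mm)² = 4.60×10⁻² m².
C = κε₀A/d = 2.27 × 8.85×10⁻¹² × 4.60×10⁻² / 1.38×10⁻⁴ = 6.70×10⁻⁹ F.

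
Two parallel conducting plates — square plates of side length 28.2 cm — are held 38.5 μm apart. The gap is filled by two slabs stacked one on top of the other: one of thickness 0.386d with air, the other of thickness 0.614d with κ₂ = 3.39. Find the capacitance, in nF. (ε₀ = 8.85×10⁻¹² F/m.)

A = (28.2 cm)² = 7.95×10⁻² m².
Stacked slabs ⇒ two capacitors in series, each with the full plate area.
C₁ = κ₁ε₀A/d₁ = 1.00 × 8.85×10⁻¹² × 7.95×10⁻² / 1.49×10⁻⁵ = 4.74×10⁻⁸ F.
C₂ = κ₂ε₀A/d₂ = 3.39 × 8.85×10⁻¹² × 7.95×10⁻² / 2.36×10⁻⁵ = 1.01×10⁻⁷ F.
C = (1/C₁ + 1/C₂)⁻¹ = 3.22×10⁻⁸ F.

32.2 nF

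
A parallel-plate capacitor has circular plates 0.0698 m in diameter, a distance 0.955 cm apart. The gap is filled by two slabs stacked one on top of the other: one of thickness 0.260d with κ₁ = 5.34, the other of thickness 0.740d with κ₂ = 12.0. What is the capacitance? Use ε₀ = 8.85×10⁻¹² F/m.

A = π(0.0698/2 m)² = 3.83×10⁻³ m².
Stacked slabs ⇒ two capacitors in series, each with the full plate area.
C₁ = κ₁ε₀A/d₁ = 5.34 × 8.85×10⁻¹² × 3.83×10⁻³ / 2.48×10⁻³ = 7.28×10⁻¹¹ F.
C₂ = κ₂ε₀A/d₂ = 12.0 × 8.85×10⁻¹² × 3.83×10⁻³ / 7.07×10⁻³ = 5.75×10⁻¹¹ F.
C = (1/C₁ + 1/C₂)⁻¹ = 3.21×10⁻¹¹ F.

32.1 pF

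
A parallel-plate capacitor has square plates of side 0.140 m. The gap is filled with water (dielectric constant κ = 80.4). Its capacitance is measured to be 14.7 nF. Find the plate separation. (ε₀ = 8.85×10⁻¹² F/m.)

A = (0.140 m)² = 1.96×10⁻² m².
d = κε₀A/C = 80.4 × 8.85×10⁻¹² × 1.96×10⁻² / 1.47×10⁻⁸ = 9.49×10⁻⁴ m.

0.949 mm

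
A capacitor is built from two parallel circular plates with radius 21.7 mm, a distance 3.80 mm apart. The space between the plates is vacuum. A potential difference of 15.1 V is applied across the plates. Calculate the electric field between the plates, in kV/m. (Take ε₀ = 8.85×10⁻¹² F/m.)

E = V/d = 15.1 / 3.80×10⁻³ = 3.97×10³ V/m.

E ≈ 3.97 kV/m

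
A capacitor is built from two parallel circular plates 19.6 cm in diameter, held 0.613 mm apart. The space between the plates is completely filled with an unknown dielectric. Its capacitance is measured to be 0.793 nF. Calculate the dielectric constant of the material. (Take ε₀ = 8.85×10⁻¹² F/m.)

1.82

A = π(19.6/2 cm)² = 3.02×10⁻² m².
κ = Cd/(ε₀A) = 7.93×10⁻¹⁰ × 6.13×10⁻⁴ / (8.85×10⁻¹² × 3.02×10⁻²) = 1.82.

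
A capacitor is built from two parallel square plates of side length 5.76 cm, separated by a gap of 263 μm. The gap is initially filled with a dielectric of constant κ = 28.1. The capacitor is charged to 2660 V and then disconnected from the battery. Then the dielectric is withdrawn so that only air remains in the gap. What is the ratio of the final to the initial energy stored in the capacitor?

Isolated ⇒ Q is held fixed.
C₂ = 0.0356 C₁ and U = Q²/(2C), so U₂/U₁ = C₁/C₂ = 28.1.

U₂/U₁ ≈ 28.1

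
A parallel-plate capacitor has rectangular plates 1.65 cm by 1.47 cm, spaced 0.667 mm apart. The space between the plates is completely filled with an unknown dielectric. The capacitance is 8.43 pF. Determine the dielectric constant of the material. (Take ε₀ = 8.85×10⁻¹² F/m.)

A = 1.65 × 1.47 cm² = 2.43×10⁻⁴ m².
κ = Cd/(ε₀A) = 8.43×10⁻¹² × 6.67×10⁻⁴ / (8.85×10⁻¹² × 2.43×10⁻⁴) = 2.62.

2.62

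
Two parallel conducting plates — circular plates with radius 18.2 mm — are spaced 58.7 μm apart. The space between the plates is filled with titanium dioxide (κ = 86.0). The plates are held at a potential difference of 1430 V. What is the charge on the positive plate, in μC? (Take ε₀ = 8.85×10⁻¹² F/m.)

19.3 μC

A = π(18.2 mm)² = 1.04×10⁻³ m².
C = κε₀A/d = 86.0 × 8.85×10⁻¹² × 1.04×10⁻³ / 5.87×10⁻⁵ = 1.35×10⁻⁸ F.
Q = CV = 1.35×10⁻⁸ × 1430 = 1.93×10⁻⁵ C.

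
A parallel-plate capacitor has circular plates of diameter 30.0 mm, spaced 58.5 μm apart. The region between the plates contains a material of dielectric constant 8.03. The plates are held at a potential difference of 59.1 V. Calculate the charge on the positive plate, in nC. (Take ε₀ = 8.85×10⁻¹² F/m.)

A = π(30.0/2 mm)² = 7.07×10⁻⁴ m².
C = κε₀A/d = 8.03 × 8.85×10⁻¹² × 7.07×10⁻⁴ / 5.85×10⁻⁵ = 8.59×10⁻¹⁰ F.
Q = CV = 8.59×10⁻¹⁰ × 59.1 = 5.07×10⁻⁸ C.

50.7 nC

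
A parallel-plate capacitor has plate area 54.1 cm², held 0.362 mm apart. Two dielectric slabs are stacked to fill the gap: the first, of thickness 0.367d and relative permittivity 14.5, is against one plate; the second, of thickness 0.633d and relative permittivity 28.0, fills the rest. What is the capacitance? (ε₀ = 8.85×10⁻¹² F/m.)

A = 54.1 cm² = 5.41×10⁻³ m².
Stacked slabs ⇒ two capacitors in series, each with the full plate area.
C₁ = κ₁ε₀A/d₁ = 14.5 × 8.85×10⁻¹² × 5.41×10⁻³ / 1.33×10⁻⁴ = 5.23×10⁻⁹ F.
C₂ = κ₂ε₀A/d₂ = 28.0 × 8.85×10⁻¹² × 5.41×10⁻³ / 2.29×10⁻⁴ = 5.85×10⁻⁹ F.
C = (1/C₁ + 1/C₂)⁻¹ = 2.76×10⁻⁹ F.

C ≈ 2.76 nF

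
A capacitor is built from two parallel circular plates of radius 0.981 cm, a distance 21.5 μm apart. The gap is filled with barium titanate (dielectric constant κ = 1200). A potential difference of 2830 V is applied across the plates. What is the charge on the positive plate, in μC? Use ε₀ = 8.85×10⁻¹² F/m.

423 μC

A = π(0.981 cm)² = 3.02×10⁻⁴ m².
C = κε₀A/d = 1200 × 8.85×10⁻¹² × 3.02×10⁻⁴ / 2.15×10⁻⁵ = 1.49×10⁻⁷ F.
Q = CV = 1.49×10⁻⁷ × 2830 = 4.23×10⁻⁴ C.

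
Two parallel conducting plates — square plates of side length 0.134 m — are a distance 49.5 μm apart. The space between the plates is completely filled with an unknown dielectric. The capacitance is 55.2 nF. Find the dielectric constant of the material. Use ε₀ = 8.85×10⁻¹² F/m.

κ ≈ 17.2

A = (0.134 m)² = 1.80×10⁻² m².
κ = Cd/(ε₀A) = 5.52×10⁻⁸ × 4.95×10⁻⁵ / (8.85×10⁻¹² × 1.80×10⁻²) = 17.2.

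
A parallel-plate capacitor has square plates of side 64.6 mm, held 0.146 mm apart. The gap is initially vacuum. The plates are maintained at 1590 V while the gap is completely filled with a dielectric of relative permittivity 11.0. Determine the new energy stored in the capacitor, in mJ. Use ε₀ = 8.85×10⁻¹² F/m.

U ≈ 3.52 mJ

A = (64.6 mm)² = 4.17×10⁻³ m².
Initially C₁ = ε₀A/d = 8.85×10⁻¹² × 4.17×10⁻³ / 1.46×10⁻⁴ = 2.53×10⁻¹⁰ F.
U₁ = 3.20×10⁻⁴ J.
Battery connected ⇒ V is held fixed. C₂ = 11.0 C₁ and U = ½CV², so U₂/U₁ = C₂/C₁ = 11.0.
U₂ = 11.0 × 3.20×10⁻⁴ = 3.52×10⁻³ J.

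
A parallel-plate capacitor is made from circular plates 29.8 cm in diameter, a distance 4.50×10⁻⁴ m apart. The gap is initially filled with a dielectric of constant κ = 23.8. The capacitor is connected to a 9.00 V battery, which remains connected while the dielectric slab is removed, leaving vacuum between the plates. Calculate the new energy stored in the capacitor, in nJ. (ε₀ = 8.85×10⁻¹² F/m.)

55.6 nJ

A = π(29.8/2 cm)² = 6.97×10⁻² m².
Initially C₁ = κε₀A/d = 23.8 × 8.85×10⁻¹² × 6.97×10⁻² / 4.50×10⁻⁴ = 3.26×10⁻⁸ F.
U₁ = 1.32×10⁻⁶ J.
Battery connected ⇒ V is held fixed. C₂ = 0.0420 C₁ and U = ½CV², so U₂/U₁ = C₂/C₁ = 0.0420.
U₂ = 0.0420 × 1.32×10⁻⁶ = 5.56×10⁻⁸ J.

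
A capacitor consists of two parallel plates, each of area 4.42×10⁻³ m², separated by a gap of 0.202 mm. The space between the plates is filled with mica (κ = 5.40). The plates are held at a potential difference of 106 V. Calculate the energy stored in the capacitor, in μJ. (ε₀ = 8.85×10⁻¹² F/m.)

C = κε₀A/d = 5.40 × 8.85×10⁻¹² × 4.42×10⁻³ / 2.02×10⁻⁴ = 1.05×10⁻⁹ F.
U = ½CV² = ½ × 1.05×10⁻⁹ × (106)² = 5.87×10⁻⁶ J.

U ≈ 5.87 μJ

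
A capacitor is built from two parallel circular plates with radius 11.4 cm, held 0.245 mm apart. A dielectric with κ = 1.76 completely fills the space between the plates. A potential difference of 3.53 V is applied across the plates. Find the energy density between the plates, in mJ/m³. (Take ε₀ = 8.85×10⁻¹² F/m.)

E = V/d = 3.53 / 2.45×10⁻⁴ = 1.44×10⁴ V/m.
u = ½κε₀E² = ½ × 1.76 × 8.85×10⁻¹² × (1.44×10⁴)² = 1.62×10⁻³ J/m³.

u ≈ 1.62 mJ/m³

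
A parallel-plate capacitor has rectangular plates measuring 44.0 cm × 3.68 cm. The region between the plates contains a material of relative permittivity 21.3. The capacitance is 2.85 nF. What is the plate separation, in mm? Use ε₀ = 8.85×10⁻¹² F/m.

d ≈ 1.07 mm

A = 44.0 × 3.68 cm² = 1.62×10⁻² m².
d = κε₀A/C = 21.3 × 8.85×10⁻¹² × 1.62×10⁻² / 2.85×10⁻⁹ = 1.07×10⁻³ m.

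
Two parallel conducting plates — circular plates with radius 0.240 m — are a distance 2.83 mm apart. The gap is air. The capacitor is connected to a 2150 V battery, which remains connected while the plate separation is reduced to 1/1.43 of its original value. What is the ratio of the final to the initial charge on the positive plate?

Battery connected ⇒ V is held fixed.
C₂ = 1.43 C₁ and Q = CV, so Q₂/Q₁ = C₂/C₁ = 1.43.

1.43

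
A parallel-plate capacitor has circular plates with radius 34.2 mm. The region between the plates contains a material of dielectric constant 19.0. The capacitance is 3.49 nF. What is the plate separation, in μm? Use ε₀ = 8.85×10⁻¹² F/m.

A = π(34.2 mm)² = 3.67×10⁻³ m².
d = κε₀A/C = 19.0 × 8.85×10⁻¹² × 3.67×10⁻³ / 3.49×10⁻⁹ = 1.77×10⁻⁴ m.

d ≈ 177 μm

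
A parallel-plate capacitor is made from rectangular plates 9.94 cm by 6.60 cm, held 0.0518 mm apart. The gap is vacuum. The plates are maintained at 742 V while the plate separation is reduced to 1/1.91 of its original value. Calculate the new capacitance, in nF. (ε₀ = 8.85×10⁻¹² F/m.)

A = 9.94 × 6.60 cm² = 6.56×10⁻³ m².
Initially C₁ = ε₀A/d = 8.85×10⁻¹² × 6.56×10⁻³ / 5.18×10⁻⁵ = 1.12×10⁻⁹ F.
C = ε₀A/d scales as 1/d, so C₂/C₁ = d₁/d₂ = 1.91.
C₂ = 1.91 × 1.12×10⁻⁹ = 2.14×10⁻⁹ F.

C ≈ 2.14 nF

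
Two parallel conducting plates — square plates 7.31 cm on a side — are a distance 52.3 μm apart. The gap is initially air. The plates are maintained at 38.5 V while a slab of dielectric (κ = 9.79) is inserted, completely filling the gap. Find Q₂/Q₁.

Q₂/Q₁ ≈ 9.79

Battery connected ⇒ V is held fixed.
C₂ = 9.79 C₁ and Q = CV, so Q₂/Q₁ = C₂/C₁ = 9.79.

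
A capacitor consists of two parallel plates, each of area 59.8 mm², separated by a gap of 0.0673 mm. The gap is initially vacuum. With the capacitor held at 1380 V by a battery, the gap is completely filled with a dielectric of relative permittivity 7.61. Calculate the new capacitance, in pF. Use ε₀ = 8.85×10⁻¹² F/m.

A = 59.8 mm² = 5.98×10⁻⁵ m².
Initially C₁ = ε₀A/d = 8.85×10⁻¹² × 5.98×10⁻⁵ / 6.73×10⁻⁵ = 7.86×10⁻¹² F.
C = κε₀A/d scales with κ, so C₂/C₁ = κ = 7.61.
C₂ = 7.61 × 7.86×10⁻¹² = 5.98×10⁻¹¹ F.

59.8 pF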